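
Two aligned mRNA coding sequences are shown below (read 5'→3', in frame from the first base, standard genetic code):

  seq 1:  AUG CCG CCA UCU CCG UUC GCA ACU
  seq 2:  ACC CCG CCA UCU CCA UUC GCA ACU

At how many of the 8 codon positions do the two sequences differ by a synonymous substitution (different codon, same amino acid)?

Codon 1: AUG Met / ACC Thr — nonsynonymous.
Codon 2: CCG Pro / CCG Pro — identical.
Codon 3: CCA Pro / CCA Pro — identical.
Codon 4: UCU Ser / UCU Ser — identical.
Codon 5: CCG Pro / CCA Pro — synonymous.
Codon 6: UUC Phe / UUC Phe — identical.
Codon 7: GCA Ala / GCA Ala — identical.
Codon 8: ACU Thr / ACU Thr — identical.
Synonymous differences: 1.

1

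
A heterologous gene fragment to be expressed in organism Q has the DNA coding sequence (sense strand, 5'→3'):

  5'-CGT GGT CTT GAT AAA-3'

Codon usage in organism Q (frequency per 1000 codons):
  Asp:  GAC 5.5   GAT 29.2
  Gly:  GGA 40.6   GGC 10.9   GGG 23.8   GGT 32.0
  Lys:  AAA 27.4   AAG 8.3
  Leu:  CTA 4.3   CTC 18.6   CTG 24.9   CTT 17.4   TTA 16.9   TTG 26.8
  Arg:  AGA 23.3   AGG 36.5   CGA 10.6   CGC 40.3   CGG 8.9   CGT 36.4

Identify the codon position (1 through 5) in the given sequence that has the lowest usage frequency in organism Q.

Codon 1 CGT (Arg): 36.4 per 1000.
Codon 2 GGT (Gly): 32.0 per 1000.
Codon 3 CTT (Leu): 17.4 per 1000.
Codon 4 GAT (Asp): 29.2 per 1000.
Codon 5 AAA (Lys): 27.4 per 1000.
Lowest frequency is 17.4 at codon 3.

3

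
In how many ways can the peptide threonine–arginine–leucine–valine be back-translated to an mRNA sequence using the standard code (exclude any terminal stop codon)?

576

Thr: 4 codons.
Arg: 6 codons.
Leu: 6 codons.
Val: 4 codons.
4 × 6 × 6 × 4 = 576.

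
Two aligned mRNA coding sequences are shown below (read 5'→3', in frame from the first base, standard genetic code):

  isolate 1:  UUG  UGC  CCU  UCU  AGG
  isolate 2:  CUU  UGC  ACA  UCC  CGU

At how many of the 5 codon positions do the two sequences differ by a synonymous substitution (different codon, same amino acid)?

3

Codon 1: UUG Leu / CUU Leu — synonymous.
Codon 2: UGC Cys / UGC Cys — identical.
Codon 3: CCU Pro / ACA Thr — nonsynonymous.
Codon 4: UCU Ser / UCC Ser — synonymous.
Codon 5: AGG Arg / CGU Arg — synonymous.
Synonymous differences: 3.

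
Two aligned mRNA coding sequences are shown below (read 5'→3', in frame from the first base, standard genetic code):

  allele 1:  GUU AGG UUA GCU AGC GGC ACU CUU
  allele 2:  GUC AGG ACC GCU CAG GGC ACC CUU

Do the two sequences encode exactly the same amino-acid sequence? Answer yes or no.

no

Codon 1: GUU Val / GUC Val — synonymous.
Codon 2: AGG Arg / AGG Arg — identical.
Codon 3: UUA Leu / ACC Thr — nonsynonymous.
Codon 4: GCU Ala / GCU Ala — identical.
Codon 5: AGC Ser / CAG Gln — nonsynonymous.
Codon 6: GGC Gly / GGC Gly — identical.
Codon 7: ACU Thr / ACC Thr — synonymous.
Codon 8: CUU Leu / CUU Leu — identical.
Nonsynonymous differences: 2 → different protein.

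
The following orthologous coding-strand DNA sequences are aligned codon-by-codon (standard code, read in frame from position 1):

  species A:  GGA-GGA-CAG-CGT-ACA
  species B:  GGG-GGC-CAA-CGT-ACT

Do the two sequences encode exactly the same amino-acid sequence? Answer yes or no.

Codon 1: GGA Gly / GGG Gly — synonymous.
Codon 2: GGA Gly / GGC Gly — synonymous.
Codon 3: CAG Gln / CAA Gln — synonymous.
Codon 4: CGT Arg / CGT Arg — identical.
Codon 5: ACA Thr / ACT Thr — synonymous.
Nonsynonymous differences: 0 → same protein.

yes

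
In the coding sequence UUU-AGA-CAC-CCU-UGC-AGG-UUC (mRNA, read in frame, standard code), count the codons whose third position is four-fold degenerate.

Codon 1 UUU (Phe): third position 2-fold.
Codon 2 AGA (Arg): third position 2-fold.
Codon 3 CAC (His): third position 2-fold.
Codon 4 CCU (Pro): third position 4-fold.
Codon 5 UGC (Cys): third position 2-fold.
Codon 6 AGG (Arg): third position 2-fold.
Codon 7 UUC (Phe): third position 2-fold.
Four-fold degenerate third positions: 1.

1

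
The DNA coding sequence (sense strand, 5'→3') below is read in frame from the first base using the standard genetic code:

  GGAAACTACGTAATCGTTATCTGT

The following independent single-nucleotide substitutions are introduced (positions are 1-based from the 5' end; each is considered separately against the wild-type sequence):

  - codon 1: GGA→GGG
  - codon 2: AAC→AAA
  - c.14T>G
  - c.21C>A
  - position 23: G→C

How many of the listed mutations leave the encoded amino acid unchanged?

Codon 1: GGA (Gly) → GGG (Gly) — synonymous.
Codon 2: AAC (Asn) → AAA (Lys) — missense.
Codon 5: ATC (Ile) → AGC (Ser) — missense.
Codon 7: ATC (Ile) → ATA (Ile) — synonymous.
Codon 8: TGT (Cys) → TCT (Ser) — missense.
Synonymous: 2 of 5.

2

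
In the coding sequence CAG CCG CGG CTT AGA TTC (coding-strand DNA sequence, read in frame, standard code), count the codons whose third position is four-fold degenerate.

Codon 1 CAG (Gln): third position 2-fold.
Codon 2 CCG (Pro): third position 4-fold.
Codon 3 CGG (Arg): third position 4-fold.
Codon 4 CTT (Leu): third position 4-fold.
Codon 5 AGA (Arg): third position 2-fold.
Codon 6 TTC (Phe): third position 2-fold.
Four-fold degenerate third positions: 3.

3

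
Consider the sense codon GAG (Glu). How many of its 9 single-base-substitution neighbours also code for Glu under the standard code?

Position 1: none → 0 synonymous.
Position 2: none → 0 synonymous.
Position 3: GAA → 1 synonymous.
Total: 0 + 0 + 1 = 1.

1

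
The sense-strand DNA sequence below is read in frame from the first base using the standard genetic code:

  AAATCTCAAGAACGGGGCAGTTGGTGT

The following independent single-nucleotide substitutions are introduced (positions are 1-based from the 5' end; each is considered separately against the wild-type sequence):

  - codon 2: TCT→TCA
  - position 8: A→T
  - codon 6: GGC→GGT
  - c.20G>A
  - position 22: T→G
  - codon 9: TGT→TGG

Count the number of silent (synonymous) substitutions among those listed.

2

Codon 2: TCT (Ser) → TCA (Ser) — synonymous.
Codon 3: CAA (Gln) → CTA (Leu) — missense.
Codon 6: GGC (Gly) → GGT (Gly) — synonymous.
Codon 7: AGT (Ser) → AAT (Asn) — missense.
Codon 8: TGG (Trp) → GGG (Gly) — missense.
Codon 9: TGT (Cys) → TGG (Trp) — missense.
Synonymous: 2 of 6.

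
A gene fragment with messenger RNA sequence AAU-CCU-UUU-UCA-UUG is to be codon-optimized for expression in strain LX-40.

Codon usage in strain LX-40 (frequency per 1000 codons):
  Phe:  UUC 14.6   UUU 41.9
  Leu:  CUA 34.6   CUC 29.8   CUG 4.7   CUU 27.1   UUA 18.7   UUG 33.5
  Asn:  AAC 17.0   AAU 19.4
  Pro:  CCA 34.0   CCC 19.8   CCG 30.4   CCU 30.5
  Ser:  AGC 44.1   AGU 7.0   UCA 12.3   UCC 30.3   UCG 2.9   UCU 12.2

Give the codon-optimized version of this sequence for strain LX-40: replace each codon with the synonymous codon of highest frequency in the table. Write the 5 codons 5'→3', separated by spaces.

AAU CCA UUU AGC CUA

Codon 1 (Asn): best is AAU at 19.4.
Codon 2 (Pro): best is CCA at 34.0.
Codon 3 (Phe): best is UUU at 41.9.
Codon 4 (Ser): best is AGC at 44.1.
Codon 5 (Leu): best is CUA at 34.6.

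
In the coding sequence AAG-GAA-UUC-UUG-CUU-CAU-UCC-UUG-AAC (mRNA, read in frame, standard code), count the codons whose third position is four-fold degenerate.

2

Codon 1 AAG (Lys): third position 2-fold.
Codon 2 GAA (Glu): third position 2-fold.
Codon 3 UUC (Phe): third position 2-fold.
Codon 4 UUG (Leu): third position 2-fold.
Codon 5 CUU (Leu): third position 4-fold.
Codon 6 CAU (His): third position 2-fold.
Codon 7 UCC (Ser): third position 4-fold.
Codon 8 UUG (Leu): third position 2-fold.
Codon 9 AAC (Asn): third position 2-fold.
Four-fold degenerate third positions: 2.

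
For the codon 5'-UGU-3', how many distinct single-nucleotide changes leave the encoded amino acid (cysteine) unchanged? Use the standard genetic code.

Position 1: none → 0 synonymous.
Position 2: none → 0 synonymous.
Position 3: UGC → 1 synonymous.
Total: 0 + 0 + 1 = 1.

1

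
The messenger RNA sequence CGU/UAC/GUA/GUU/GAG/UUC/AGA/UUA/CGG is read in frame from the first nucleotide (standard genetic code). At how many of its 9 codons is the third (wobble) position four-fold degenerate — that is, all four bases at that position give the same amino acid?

Codon 1 CGU (Arg): third position 4-fold.
Codon 2 UAC (Tyr): third position 2-fold.
Codon 3 GUA (Val): third position 4-fold.
Codon 4 GUU (Val): third position 4-fold.
Codon 5 GAG (Glu): third position 2-fold.
Codon 6 UUC (Phe): third position 2-fold.
Codon 7 AGA (Arg): third position 2-fold.
Codon 8 UUA (Leu): third position 2-fold.
Codon 9 CGG (Arg): third position 4-fold.
Four-fold degenerate third positions: 4.

4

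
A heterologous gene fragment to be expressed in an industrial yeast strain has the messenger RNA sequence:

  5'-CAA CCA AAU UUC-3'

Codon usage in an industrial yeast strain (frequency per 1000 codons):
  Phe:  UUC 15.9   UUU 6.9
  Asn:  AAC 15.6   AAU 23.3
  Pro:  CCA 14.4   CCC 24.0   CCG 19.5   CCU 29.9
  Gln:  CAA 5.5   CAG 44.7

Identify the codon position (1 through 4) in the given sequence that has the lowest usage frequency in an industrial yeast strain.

Codon 1 CAA (Gln): 5.5 per 1000.
Codon 2 CCA (Pro): 14.4 per 1000.
Codon 3 AAU (Asn): 23.3 per 1000.
Codon 4 UUC (Phe): 15.9 per 1000.
Lowest frequency is 5.5 at codon 1.

1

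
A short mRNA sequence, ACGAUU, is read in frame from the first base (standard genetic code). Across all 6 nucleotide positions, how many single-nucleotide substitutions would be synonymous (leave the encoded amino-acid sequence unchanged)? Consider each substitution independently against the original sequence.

5

Codon 1 (ACG, Thr): 3 synonymous substitutions.
Codon 2 (AUU, Ile): 2 synonymous substitutions.
Total: 3 + 2 = 5.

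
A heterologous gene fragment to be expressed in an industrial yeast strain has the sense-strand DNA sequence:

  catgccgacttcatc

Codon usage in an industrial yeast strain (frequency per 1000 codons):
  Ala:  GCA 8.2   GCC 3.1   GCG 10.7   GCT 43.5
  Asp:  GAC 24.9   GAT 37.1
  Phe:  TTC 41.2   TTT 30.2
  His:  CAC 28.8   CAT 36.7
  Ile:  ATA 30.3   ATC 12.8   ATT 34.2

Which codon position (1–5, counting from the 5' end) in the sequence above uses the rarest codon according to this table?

Codon 1 CAT (His): 36.7 per 1000.
Codon 2 GCC (Ala): 3.1 per 1000.
Codon 3 GAC (Asp): 24.9 per 1000.
Codon 4 TTC (Phe): 41.2 per 1000.
Codon 5 ATC (Ile): 12.8 per 1000.
Lowest frequency is 3.1 at codon 2.

2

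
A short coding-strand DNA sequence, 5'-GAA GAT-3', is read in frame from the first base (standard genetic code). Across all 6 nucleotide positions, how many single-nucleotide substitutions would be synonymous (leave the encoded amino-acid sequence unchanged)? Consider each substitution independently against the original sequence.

Codon 1 (GAA, Glu): 1 synonymous substitution.
Codon 2 (GAT, Asp): 1 synonymous substitution.
Total: 1 + 1 = 2.

2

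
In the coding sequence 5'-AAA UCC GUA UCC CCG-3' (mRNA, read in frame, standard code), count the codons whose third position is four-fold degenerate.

4

Codon 1 AAA (Lys): third position 2-fold.
Codon 2 UCC (Ser): third position 4-fold.
Codon 3 GUA (Val): third position 4-fold.
Codon 4 UCC (Ser): third position 4-fold.
Codon 5 CCG (Pro): third position 4-fold.
Four-fold degenerate third positions: 4.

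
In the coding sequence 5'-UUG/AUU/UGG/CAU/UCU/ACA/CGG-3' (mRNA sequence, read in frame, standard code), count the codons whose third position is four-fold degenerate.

Codon 1 UUG (Leu): third position 2-fold.
Codon 2 AUU (Ile): third position 3-fold.
Codon 3 UGG (Trp): third position 1-fold.
Codon 4 CAU (His): third position 2-fold.
Codon 5 UCU (Ser): third position 4-fold.
Codon 6 ACA (Thr): third position 4-fold.
Codon 7 CGG (Arg): third position 4-fold.
Four-fold degenerate third positions: 3.

3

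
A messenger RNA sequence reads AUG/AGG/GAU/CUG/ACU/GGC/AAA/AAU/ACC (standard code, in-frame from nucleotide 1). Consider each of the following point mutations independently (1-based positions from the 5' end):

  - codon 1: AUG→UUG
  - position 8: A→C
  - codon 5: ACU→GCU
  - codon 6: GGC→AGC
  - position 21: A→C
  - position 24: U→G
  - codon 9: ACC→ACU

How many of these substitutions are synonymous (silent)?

1

Codon 1: AUG (Met) → UUG (Leu) — missense.
Codon 3: GAU (Asp) → GCU (Ala) — missense.
Codon 5: ACU (Thr) → GCU (Ala) — missense.
Codon 6: GGC (Gly) → AGC (Ser) — missense.
Codon 7: AAA (Lys) → AAC (Asn) — missense.
Codon 8: AAU (Asn) → AAG (Lys) — missense.
Codon 9: ACC (Thr) → ACU (Thr) — synonymous.
Synonymous: 1 of 7.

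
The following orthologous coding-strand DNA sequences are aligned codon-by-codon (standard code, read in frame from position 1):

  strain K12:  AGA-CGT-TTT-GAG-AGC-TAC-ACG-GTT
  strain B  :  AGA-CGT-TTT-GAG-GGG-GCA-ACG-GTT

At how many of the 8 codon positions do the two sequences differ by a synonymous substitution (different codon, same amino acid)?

0

Codon 1: AGA Arg / AGA Arg — identical.
Codon 2: CGT Arg / CGT Arg — identical.
Codon 3: TTT Phe / TTT Phe — identical.
Codon 4: GAG Glu / GAG Glu — identical.
Codon 5: AGC Ser / GGG Gly — nonsynonymous.
Codon 6: TAC Tyr / GCA Ala — nonsynonymous.
Codon 7: ACG Thr / ACG Thr — identical.
Codon 8: GTT Val / GTT Val — identical.
Synonymous differences: 0.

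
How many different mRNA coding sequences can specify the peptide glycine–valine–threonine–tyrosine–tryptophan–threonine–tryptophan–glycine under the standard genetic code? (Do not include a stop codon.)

2048

Gly: 4 codons.
Val: 4 codons.
Thr: 4 codons.
Tyr: 2 codons.
Trp: 1 codon.
Thr: 4 codons.
Trp: 1 codon.
Gly: 4 codons.
4 × 4 × 4 × 2 × 1 × 4 × 1 × 4 = 2048.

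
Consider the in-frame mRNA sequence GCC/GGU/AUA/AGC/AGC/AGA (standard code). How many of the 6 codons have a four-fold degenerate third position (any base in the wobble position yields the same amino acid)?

Codon 1 GCC (Ala): third position 4-fold.
Codon 2 GGU (Gly): third position 4-fold.
Codon 3 AUA (Ile): third position 3-fold.
Codon 4 AGC (Ser): third position 2-fold.
Codon 5 AGC (Ser): third position 2-fold.
Codon 6 AGA (Arg): third position 2-fold.
Four-fold degenerate third positions: 2.

2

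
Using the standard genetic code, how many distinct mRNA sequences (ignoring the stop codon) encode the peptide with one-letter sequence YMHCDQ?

Tyr: 2 codons.
Met: 1 codon.
His: 2 codons.
Cys: 2 codons.
Asp: 2 codons.
Gln: 2 codons.
2 × 1 × 2 × 2 × 2 × 2 = 32.

32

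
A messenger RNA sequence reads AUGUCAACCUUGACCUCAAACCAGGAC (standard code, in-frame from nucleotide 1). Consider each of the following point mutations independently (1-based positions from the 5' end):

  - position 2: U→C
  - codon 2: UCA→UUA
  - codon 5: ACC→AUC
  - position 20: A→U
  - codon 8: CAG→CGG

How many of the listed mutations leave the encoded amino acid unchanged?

0

Codon 1: AUG (Met) → ACG (Thr) — missense.
Codon 2: UCA (Ser) → UUA (Leu) — missense.
Codon 5: ACC (Thr) → AUC (Ile) — missense.
Codon 7: AAC (Asn) → AUC (Ile) — missense.
Codon 8: CAG (Gln) → CGG (Arg) — missense.
Synonymous: 0 of 5.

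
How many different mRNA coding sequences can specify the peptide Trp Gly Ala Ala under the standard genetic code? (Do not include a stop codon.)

Trp: 1 codon.
Gly: 4 codons.
Ala: 4 codons.
Ala: 4 codons.
1 × 4 × 4 × 4 = 64.

64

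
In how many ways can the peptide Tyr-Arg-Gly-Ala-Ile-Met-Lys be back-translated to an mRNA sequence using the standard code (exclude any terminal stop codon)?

Tyr: 2 codons.
Arg: 6 codons.
Gly: 4 codons.
Ala: 4 codons.
Ile: 3 codons.
Met: 1 codon.
Lys: 2 codons.
2 × 6 × 4 × 4 × 3 × 1 × 2 = 1152.

1152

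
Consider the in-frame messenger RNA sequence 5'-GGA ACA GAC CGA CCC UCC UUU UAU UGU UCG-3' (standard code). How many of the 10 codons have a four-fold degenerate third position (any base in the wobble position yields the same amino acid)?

Codon 1 GGA (Gly): third position 4-fold.
Codon 2 ACA (Thr): third position 4-fold.
Codon 3 GAC (Asp): third position 2-fold.
Codon 4 CGA (Arg): third position 4-fold.
Codon 5 CCC (Pro): third position 4-fold.
Codon 6 UCC (Ser): third position 4-fold.
Codon 7 UUU (Phe): third position 2-fold.
Codon 8 UAU (Tyr): third position 2-fold.
Codon 9 UGU (Cys): third position 2-fold.
Codon 10 UCG (Ser): third position 4-fold.
Four-fold degenerate third positions: 6.

6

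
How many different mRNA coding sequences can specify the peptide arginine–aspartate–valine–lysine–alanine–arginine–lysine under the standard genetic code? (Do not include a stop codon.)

4608

Arg: 6 codons.
Asp: 2 codons.
Val: 4 codons.
Lys: 2 codons.
Ala: 4 codons.
Arg: 6 codons.
Lys: 2 codons.
6 × 2 × 4 × 2 × 4 × 6 × 2 = 4608.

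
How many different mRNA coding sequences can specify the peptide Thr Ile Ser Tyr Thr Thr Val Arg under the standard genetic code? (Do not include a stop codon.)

Thr: 4 codons.
Ile: 3 codons.
Ser: 6 codons.
Tyr: 2 codons.
Thr: 4 codons.
Thr: 4 codons.
Val: 4 codons.
Arg: 6 codons.
4 × 3 × 6 × 2 × 4 × 4 × 4 × 6 = 55296.

55296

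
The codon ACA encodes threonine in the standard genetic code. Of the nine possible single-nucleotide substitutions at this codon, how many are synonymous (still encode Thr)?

Position 1: none → 0 synonymous.
Position 2: none → 0 synonymous.
Position 3: ACU, ACC, ACG → 3 synonymous.
Total: 0 + 0 + 3 = 3.

3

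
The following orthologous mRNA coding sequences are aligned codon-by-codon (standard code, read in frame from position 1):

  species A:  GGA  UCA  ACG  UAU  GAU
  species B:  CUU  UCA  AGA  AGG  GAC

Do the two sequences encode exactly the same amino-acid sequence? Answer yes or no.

no

Codon 1: GGA Gly / CUU Leu — nonsynonymous.
Codon 2: UCA Ser / UCA Ser — identical.
Codon 3: ACG Thr / AGA Arg — nonsynonymous.
Codon 4: UAU Tyr / AGG Arg — nonsynonymous.
Codon 5: GAU Asp / GAC Asp — synonymous.
Nonsynonymous differences: 3 → different protein.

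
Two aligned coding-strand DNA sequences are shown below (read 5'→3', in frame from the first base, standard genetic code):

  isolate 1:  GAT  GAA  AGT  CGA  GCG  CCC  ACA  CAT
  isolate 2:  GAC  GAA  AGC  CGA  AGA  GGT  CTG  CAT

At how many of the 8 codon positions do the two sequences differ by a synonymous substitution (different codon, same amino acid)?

Codon 1: GAT Asp / GAC Asp — synonymous.
Codon 2: GAA Glu / GAA Glu — identical.
Codon 3: AGT Ser / AGC Ser — synonymous.
Codon 4: CGA Arg / CGA Arg — identical.
Codon 5: GCG Ala / AGA Arg — nonsynonymous.
Codon 6: CCC Pro / GGT Gly — nonsynonymous.
Codon 7: ACA Thr / CTG Leu — nonsynonymous.
Codon 8: CAT His / CAT His — identical.
Synonymous differences: 2.

2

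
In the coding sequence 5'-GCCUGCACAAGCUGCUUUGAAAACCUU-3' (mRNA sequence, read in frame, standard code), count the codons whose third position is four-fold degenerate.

3

Codon 1 GCC (Ala): third position 4-fold.
Codon 2 UGC (Cys): third position 2-fold.
Codon 3 ACA (Thr): third position 4-fold.
Codon 4 AGC (Ser): third position 2-fold.
Codon 5 UGC (Cys): third position 2-fold.
Codon 6 UUU (Phe): third position 2-fold.
Codon 7 GAA (Glu): third position 2-fold.
Codon 8 AAC (Asn): third position 2-fold.
Codon 9 CUU (Leu): third position 4-fold.
Four-fold degenerate third positions: 3.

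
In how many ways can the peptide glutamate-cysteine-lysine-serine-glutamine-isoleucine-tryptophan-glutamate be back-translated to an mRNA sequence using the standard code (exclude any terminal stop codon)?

Glu: 2 codons.
Cys: 2 codons.
Lys: 2 codons.
Ser: 6 codons.
Gln: 2 codons.
Ile: 3 codons.
Trp: 1 codon.
Glu: 2 codons.
2 × 2 × 2 × 6 × 2 × 3 × 1 × 2 = 576.

576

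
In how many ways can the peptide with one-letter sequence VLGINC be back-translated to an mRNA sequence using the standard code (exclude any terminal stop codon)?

1152

Val: 4 codons.
Leu: 6 codons.
Gly: 4 codons.
Ile: 3 codons.
Asn: 2 codons.
Cys: 2 codons.
4 × 6 × 4 × 3 × 2 × 2 = 1152.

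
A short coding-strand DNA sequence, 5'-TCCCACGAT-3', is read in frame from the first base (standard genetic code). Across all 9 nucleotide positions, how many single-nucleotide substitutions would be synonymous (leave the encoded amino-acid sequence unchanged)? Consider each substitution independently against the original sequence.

Codon 1 (TCC, Ser): 3 synonymous substitutions.
Codon 2 (CAC, His): 1 synonymous substitution.
Codon 3 (GAT, Asp): 1 synonymous substitution.
Total: 3 + 1 + 1 = 5.

5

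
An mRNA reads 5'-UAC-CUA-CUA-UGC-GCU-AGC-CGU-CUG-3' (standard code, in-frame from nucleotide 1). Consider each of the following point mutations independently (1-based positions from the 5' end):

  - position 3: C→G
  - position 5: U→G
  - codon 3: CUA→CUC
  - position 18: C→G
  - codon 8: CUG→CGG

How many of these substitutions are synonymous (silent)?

1

Codon 1: UAC (Tyr) → UAG (Stop) — nonsense.
Codon 2: CUA (Leu) → CGA (Arg) — missense.
Codon 3: CUA (Leu) → CUC (Leu) — synonymous.
Codon 6: AGC (Ser) → AGG (Arg) — missense.
Codon 8: CUG (Leu) → CGG (Arg) — missense.
Synonymous: 1 of 5.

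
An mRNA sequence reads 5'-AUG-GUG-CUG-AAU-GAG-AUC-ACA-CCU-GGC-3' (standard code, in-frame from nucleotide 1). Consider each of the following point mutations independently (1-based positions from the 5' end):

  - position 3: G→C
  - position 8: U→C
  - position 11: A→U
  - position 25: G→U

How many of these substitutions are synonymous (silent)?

Codon 1: AUG (Met) → AUC (Ile) — missense.
Codon 3: CUG (Leu) → CCG (Pro) — missense.
Codon 4: AAU (Asn) → AUU (Ile) — missense.
Codon 9: GGC (Gly) → UGC (Cys) — missense.
Synonymous: 0 of 4.

0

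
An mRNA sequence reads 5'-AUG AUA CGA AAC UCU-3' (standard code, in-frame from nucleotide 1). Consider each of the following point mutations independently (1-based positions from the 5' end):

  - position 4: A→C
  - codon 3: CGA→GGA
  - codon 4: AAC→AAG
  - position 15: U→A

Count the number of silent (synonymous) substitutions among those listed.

Codon 2: AUA (Ile) → CUA (Leu) — missense.
Codon 3: CGA (Arg) → GGA (Gly) — missense.
Codon 4: AAC (Asn) → AAG (Lys) — missense.
Codon 5: UCU (Ser) → UCA (Ser) — synonymous.
Synonymous: 1 of 4.

1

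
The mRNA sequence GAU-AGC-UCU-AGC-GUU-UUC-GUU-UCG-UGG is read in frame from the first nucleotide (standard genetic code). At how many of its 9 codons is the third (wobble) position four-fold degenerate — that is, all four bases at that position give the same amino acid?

4

Codon 1 GAU (Asp): third position 2-fold.
Codon 2 AGC (Ser): third position 2-fold.
Codon 3 UCU (Ser): third position 4-fold.
Codon 4 AGC (Ser): third position 2-fold.
Codon 5 GUU (Val): third position 4-fold.
Codon 6 UUC (Phe): third position 2-fold.
Codon 7 GUU (Val): third position 4-fold.
Codon 8 UCG (Ser): third position 4-fold.
Codon 9 UGG (Trp): third position 1-fold.
Four-fold degenerate third positions: 4.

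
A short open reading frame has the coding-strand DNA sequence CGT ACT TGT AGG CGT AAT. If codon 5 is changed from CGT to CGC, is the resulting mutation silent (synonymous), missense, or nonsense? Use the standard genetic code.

Position 15 falls in codon 5: CGT → Arg.
After the substitution the codon is CGC → Arg.
Both encode Arg, so the change is synonymous.

silent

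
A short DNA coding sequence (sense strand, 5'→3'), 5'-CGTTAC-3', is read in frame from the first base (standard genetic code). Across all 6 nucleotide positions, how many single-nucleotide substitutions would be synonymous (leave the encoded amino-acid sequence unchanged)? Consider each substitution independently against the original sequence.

Codon 1 (CGT, Arg): 3 synonymous substitutions.
Codon 2 (TAC, Tyr): 1 synonymous substitution.
Total: 3 + 1 = 4.

4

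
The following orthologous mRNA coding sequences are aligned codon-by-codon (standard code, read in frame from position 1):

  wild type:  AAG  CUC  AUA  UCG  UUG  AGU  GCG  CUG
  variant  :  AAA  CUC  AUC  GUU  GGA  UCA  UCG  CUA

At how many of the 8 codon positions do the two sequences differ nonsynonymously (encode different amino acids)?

3

Codon 1: AAG Lys / AAA Lys — synonymous.
Codon 2: CUC Leu / CUC Leu — identical.
Codon 3: AUA Ile / AUC Ile — synonymous.
Codon 4: UCG Ser / GUU Val — nonsynonymous.
Codon 5: UUG Leu / GGA Gly — nonsynonymous.
Codon 6: AGU Ser / UCA Ser — synonymous.
Codon 7: GCG Ala / UCG Ser — nonsynonymous.
Codon 8: CUG Leu / CUA Leu — synonymous.
Nonsynonymous differences: 3.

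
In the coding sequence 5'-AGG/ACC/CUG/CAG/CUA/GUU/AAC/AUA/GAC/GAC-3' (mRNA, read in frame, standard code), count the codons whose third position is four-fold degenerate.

Codon 1 AGG (Arg): third position 2-fold.
Codon 2 ACC (Thr): third position 4-fold.
Codon 3 CUG (Leu): third position 4-fold.
Codon 4 CAG (Gln): third position 2-fold.
Codon 5 CUA (Leu): third position 4-fold.
Codon 6 GUU (Val): third position 4-fold.
Codon 7 AAC (Asn): third position 2-fold.
Codon 8 AUA (Ile): third position 3-fold.
Codon 9 GAC (Asp): third position 2-fold.
Codon 10 GAC (Asp): third position 2-fold.
Four-fold degenerate third positions: 4.

4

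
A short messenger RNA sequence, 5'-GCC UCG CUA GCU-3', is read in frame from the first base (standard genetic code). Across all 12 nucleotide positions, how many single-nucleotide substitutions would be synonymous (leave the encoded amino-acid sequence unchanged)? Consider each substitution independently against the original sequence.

Codon 1 (GCC, Ala): 3 synonymous substitutions.
Codon 2 (UCG, Ser): 3 synonymous substitutions.
Codon 3 (CUA, Leu): 4 synonymous substitutions.
Codon 4 (GCU, Ala): 3 synonymous substitutions.
Total: 3 + 3 + 4 + 3 = 13.

13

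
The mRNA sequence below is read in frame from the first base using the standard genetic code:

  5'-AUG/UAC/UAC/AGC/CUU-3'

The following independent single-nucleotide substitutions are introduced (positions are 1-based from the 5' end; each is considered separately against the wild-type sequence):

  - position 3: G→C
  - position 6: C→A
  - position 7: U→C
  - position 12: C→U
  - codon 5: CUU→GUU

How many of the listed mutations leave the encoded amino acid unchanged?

Codon 1: AUG (Met) → AUC (Ile) — missense.
Codon 2: UAC (Tyr) → UAA (Stop) — nonsense.
Codon 3: UAC (Tyr) → CAC (His) — missense.
Codon 4: AGC (Ser) → AGU (Ser) — synonymous.
Codon 5: CUU (Leu) → GUU (Val) — missense.
Synonymous: 1 of 5.

1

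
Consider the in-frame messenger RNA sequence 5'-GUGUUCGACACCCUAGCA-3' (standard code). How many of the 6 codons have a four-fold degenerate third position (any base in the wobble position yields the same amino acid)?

4

Codon 1 GUG (Val): third position 4-fold.
Codon 2 UUC (Phe): third position 2-fold.
Codon 3 GAC (Asp): third position 2-fold.
Codon 4 ACC (Thr): third position 4-fold.
Codon 5 CUA (Leu): third position 4-fold.
Codon 6 GCA (Ala): third position 4-fold.
Four-fold degenerate third positions: 4.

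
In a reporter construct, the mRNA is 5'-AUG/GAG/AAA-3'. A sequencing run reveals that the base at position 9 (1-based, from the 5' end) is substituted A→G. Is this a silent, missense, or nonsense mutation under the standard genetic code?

Position 9 falls in codon 3: AAA → Lys.
After the substitution the codon is AAG → Lys.
Both encode Lys, so the change is synonymous.

silent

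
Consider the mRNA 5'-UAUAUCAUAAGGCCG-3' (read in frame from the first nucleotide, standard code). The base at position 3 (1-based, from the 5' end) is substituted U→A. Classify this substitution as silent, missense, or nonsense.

nonsense

Position 3 falls in codon 1: UAU → Tyr.
After the substitution the codon is UAA → Stop.
The new codon is a stop codon, so this is a nonsense mutation.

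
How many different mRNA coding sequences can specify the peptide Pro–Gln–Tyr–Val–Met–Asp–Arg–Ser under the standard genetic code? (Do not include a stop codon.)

4608

Pro: 4 codons.
Gln: 2 codons.
Tyr: 2 codons.
Val: 4 codons.
Met: 1 codon.
Asp: 2 codons.
Arg: 6 codons.
Ser: 6 codons.
4 × 2 × 2 × 4 × 1 × 2 × 6 × 6 = 4608.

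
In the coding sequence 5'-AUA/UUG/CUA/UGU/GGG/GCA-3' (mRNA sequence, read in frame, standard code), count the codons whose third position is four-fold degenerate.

Codon 1 AUA (Ile): third position 3-fold.
Codon 2 UUG (Leu): third position 2-fold.
Codon 3 CUA (Leu): third position 4-fold.
Codon 4 UGU (Cys): third position 2-fold.
Codon 5 GGG (Gly): third position 4-fold.
Codon 6 GCA (Ala): third position 4-fold.
Four-fold degenerate third positions: 3.

3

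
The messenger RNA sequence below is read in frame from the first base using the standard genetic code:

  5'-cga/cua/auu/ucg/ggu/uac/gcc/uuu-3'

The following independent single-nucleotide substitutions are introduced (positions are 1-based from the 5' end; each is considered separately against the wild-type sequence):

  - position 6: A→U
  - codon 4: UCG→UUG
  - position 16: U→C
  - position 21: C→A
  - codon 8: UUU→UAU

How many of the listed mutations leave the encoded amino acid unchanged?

2

Codon 2: CUA (Leu) → CUU (Leu) — synonymous.
Codon 4: UCG (Ser) → UUG (Leu) — missense.
Codon 6: UAC (Tyr) → CAC (His) — missense.
Codon 7: GCC (Ala) → GCA (Ala) — synonymous.
Codon 8: UUU (Phe) → UAU (Tyr) — missense.
Synonymous: 2 of 5.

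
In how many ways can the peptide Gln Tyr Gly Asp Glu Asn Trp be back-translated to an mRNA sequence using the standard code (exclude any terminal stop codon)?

128

Gln: 2 codons.
Tyr: 2 codons.
Gly: 4 codons.
Asp: 2 codons.
Glu: 2 codons.
Asn: 2 codons.
Trp: 1 codon.
2 × 2 × 4 × 2 × 2 × 2 × 1 = 128.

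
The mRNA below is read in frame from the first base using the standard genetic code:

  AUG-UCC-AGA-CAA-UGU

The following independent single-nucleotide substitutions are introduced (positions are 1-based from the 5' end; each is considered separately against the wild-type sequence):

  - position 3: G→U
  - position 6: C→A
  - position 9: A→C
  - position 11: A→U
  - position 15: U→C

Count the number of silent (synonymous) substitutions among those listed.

2

Codon 1: AUG (Met) → AUU (Ile) — missense.
Codon 2: UCC (Ser) → UCA (Ser) — synonymous.
Codon 3: AGA (Arg) → AGC (Ser) — missense.
Codon 4: CAA (Gln) → CUA (Leu) — missense.
Codon 5: UGU (Cys) → UGC (Cys) — synonymous.
Synonymous: 2 of 5.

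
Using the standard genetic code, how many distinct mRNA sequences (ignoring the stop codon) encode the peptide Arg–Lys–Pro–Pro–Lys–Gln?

768

Arg: 6 codons.
Lys: 2 codons.
Pro: 4 codons.
Pro: 4 codons.
Lys: 2 codons.
Gln: 2 codons.
6 × 2 × 4 × 4 × 2 × 2 = 768.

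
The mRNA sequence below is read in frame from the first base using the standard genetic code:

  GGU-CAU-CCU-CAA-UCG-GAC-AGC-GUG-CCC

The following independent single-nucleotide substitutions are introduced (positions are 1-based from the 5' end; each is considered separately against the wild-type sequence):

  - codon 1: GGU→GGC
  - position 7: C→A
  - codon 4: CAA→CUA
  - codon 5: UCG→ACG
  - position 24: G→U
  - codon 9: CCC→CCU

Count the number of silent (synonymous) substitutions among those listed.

3

Codon 1: GGU (Gly) → GGC (Gly) — synonymous.
Codon 3: CCU (Pro) → ACU (Thr) — missense.
Codon 4: CAA (Gln) → CUA (Leu) — missense.
Codon 5: UCG (Ser) → ACG (Thr) — missense.
Codon 8: GUG (Val) → GUU (Val) — synonymous.
Codon 9: CCC (Pro) → CCU (Pro) — synonymous.
Synonymous: 3 of 6.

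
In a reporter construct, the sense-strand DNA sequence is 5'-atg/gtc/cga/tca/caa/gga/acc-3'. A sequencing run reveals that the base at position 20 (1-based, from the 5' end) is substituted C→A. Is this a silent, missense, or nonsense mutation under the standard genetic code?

missense

Position 20 falls in codon 7: ACC → Thr.
After the substitution the codon is AAC → Asn.
Thr ≠ Asn, so this is a missense mutation.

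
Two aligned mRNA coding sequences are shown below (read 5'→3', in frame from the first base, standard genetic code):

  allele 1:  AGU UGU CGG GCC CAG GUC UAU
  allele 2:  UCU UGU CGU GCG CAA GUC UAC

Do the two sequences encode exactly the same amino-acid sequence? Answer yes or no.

Codon 1: AGU Ser / UCU Ser — synonymous.
Codon 2: UGU Cys / UGU Cys — identical.
Codon 3: CGG Arg / CGU Arg — synonymous.
Codon 4: GCC Ala / GCG Ala — synonymous.
Codon 5: CAG Gln / CAA Gln — synonymous.
Codon 6: GUC Val / GUC Val — identical.
Codon 7: UAU Tyr / UAC Tyr — synonymous.
Nonsynonymous differences: 0 → same protein.

yes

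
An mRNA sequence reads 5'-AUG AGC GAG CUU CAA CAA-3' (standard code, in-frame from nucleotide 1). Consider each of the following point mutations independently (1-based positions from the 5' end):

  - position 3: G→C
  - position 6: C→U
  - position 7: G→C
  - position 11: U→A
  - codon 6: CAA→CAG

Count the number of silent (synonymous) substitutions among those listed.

Codon 1: AUG (Met) → AUC (Ile) — missense.
Codon 2: AGC (Ser) → AGU (Ser) — synonymous.
Codon 3: GAG (Glu) → CAG (Gln) — missense.
Codon 4: CUU (Leu) → CAU (His) — missense.
Codon 6: CAA (Gln) → CAG (Gln) — synonymous.
Synonymous: 2 of 5.

2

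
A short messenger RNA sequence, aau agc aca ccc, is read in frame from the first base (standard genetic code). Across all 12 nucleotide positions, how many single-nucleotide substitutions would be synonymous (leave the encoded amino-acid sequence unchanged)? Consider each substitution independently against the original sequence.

Codon 1 (AAU, Asn): 1 synonymous substitution.
Codon 2 (AGC, Ser): 1 synonymous substitution.
Codon 3 (ACA, Thr): 3 synonymous substitutions.
Codon 4 (CCC, Pro): 3 synonymous substitutions.
Total: 1 + 1 + 3 + 3 = 8.

8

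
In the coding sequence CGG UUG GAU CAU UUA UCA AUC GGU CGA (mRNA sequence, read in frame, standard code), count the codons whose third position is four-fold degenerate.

Codon 1 CGG (Arg): third position 4-fold.
Codon 2 UUG (Leu): third position 2-fold.
Codon 3 GAU (Asp): third position 2-fold.
Codon 4 CAU (His): third position 2-fold.
Codon 5 UUA (Leu): third position 2-fold.
Codon 6 UCA (Ser): third position 4-fold.
Codon 7 AUC (Ile): third position 3-fold.
Codon 8 GGU (Gly): third position 4-fold.
Codon 9 CGA (Arg): third position 4-fold.
Four-fold degenerate third positions: 4.

4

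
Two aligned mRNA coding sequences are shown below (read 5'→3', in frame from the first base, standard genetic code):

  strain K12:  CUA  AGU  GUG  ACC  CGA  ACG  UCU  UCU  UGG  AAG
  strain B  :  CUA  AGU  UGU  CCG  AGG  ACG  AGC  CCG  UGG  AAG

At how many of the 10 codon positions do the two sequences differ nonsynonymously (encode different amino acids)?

3

Codon 1: CUA Leu / CUA Leu — identical.
Codon 2: AGU Ser / AGU Ser — identical.
Codon 3: GUG Val / UGU Cys — nonsynonymous.
Codon 4: ACC Thr / CCG Pro — nonsynonymous.
Codon 5: CGA Arg / AGG Arg — synonymous.
Codon 6: ACG Thr / ACG Thr — identical.
Codon 7: UCU Ser / AGC Ser — synonymous.
Codon 8: UCU Ser / CCG Pro — nonsynonymous.
Codon 9: UGG Trp / UGG Trp — identical.
Codon 10: AAG Lys / AAG Lys — identical.
Nonsynonymous differences: 3.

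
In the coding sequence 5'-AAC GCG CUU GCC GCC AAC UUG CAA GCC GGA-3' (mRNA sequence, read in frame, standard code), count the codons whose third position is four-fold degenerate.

6

Codon 1 AAC (Asn): third position 2-fold.
Codon 2 GCG (Ala): third position 4-fold.
Codon 3 CUU (Leu): third position 4-fold.
Codon 4 GCC (Ala): third position 4-fold.
Codon 5 GCC (Ala): third position 4-fold.
Codon 6 AAC (Asn): third position 2-fold.
Codon 7 UUG (Leu): third position 2-fold.
Codon 8 CAA (Gln): third position 2-fold.
Codon 9 GCC (Ala): third position 4-fold.
Codon 10 GGA (Gly): third position 4-fold.
Four-fold degenerate third positions: 6.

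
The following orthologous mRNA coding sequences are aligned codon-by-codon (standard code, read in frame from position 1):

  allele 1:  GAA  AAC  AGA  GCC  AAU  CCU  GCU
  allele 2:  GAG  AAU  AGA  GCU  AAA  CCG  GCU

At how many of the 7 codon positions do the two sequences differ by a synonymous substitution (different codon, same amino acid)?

4

Codon 1: GAA Glu / GAG Glu — synonymous.
Codon 2: AAC Asn / AAU Asn — synonymous.
Codon 3: AGA Arg / AGA Arg — identical.
Codon 4: GCC Ala / GCU Ala — synonymous.
Codon 5: AAU Asn / AAA Lys — nonsynonymous.
Codon 6: CCU Pro / CCG Pro — synonymous.
Codon 7: GCU Ala / GCU Ala — identical.
Synonymous differences: 4.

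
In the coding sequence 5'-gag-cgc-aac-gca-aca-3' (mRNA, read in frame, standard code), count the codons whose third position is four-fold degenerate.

3

Codon 1 GAG (Glu): third position 2-fold.
Codon 2 CGC (Arg): third position 4-fold.
Codon 3 AAC (Asn): third position 2-fold.
Codon 4 GCA (Ala): third position 4-fold.
Codon 5 ACA (Thr): third position 4-fold.
Four-fold degenerate third positions: 3.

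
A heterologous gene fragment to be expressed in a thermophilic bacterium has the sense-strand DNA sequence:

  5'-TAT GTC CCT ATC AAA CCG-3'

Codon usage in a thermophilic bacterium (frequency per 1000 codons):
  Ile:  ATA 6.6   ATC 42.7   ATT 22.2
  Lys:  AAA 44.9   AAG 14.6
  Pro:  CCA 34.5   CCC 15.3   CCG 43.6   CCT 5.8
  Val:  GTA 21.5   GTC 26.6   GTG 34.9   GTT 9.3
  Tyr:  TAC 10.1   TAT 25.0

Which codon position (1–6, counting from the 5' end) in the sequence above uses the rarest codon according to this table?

Codon 1 TAT (Tyr): 25.0 per 1000.
Codon 2 GTC (Val): 26.6 per 1000.
Codon 3 CCT (Pro): 5.8 per 1000.
Codon 4 ATC (Ile): 42.7 per 1000.
Codon 5 AAA (Lys): 44.9 per 1000.
Codon 6 CCG (Pro): 43.6 per 1000.
Lowest frequency is 5.8 at codon 3.

3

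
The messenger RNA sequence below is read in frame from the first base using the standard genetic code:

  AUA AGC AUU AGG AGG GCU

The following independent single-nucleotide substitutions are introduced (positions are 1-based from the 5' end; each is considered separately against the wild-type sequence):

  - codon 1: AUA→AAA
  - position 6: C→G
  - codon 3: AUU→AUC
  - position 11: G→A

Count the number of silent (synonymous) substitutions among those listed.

1

Codon 1: AUA (Ile) → AAA (Lys) — missense.
Codon 2: AGC (Ser) → AGG (Arg) — missense.
Codon 3: AUU (Ile) → AUC (Ile) — synonymous.
Codon 4: AGG (Arg) → AAG (Lys) — missense.
Synonymous: 1 of 4.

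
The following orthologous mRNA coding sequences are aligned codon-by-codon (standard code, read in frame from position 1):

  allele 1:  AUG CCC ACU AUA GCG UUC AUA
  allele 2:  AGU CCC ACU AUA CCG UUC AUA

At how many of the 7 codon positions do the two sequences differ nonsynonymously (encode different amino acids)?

2

Codon 1: AUG Met / AGU Ser — nonsynonymous.
Codon 2: CCC Pro / CCC Pro — identical.
Codon 3: ACU Thr / ACU Thr — identical.
Codon 4: AUA Ile / AUA Ile — identical.
Codon 5: GCG Ala / CCG Pro — nonsynonymous.
Codon 6: UUC Phe / UUC Phe — identical.
Codon 7: AUA Ile / AUA Ile — identical.
Nonsynonymous differences: 2.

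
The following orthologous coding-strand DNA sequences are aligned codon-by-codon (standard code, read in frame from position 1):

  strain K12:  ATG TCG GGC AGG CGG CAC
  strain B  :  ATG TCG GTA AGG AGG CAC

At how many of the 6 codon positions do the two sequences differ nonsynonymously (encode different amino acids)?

Codon 1: ATG Met / ATG Met — identical.
Codon 2: TCG Ser / TCG Ser — identical.
Codon 3: GGC Gly / GTA Val — nonsynonymous.
Codon 4: AGG Arg / AGG Arg — identical.
Codon 5: CGG Arg / AGG Arg — synonymous.
Codon 6: CAC His / CAC His — identical.
Nonsynonymous differences: 1.

1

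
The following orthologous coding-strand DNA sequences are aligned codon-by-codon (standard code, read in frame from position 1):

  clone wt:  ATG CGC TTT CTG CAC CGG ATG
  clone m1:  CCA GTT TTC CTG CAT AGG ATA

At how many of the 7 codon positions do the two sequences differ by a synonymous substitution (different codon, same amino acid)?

3

Codon 1: ATG Met / CCA Pro — nonsynonymous.
Codon 2: CGC Arg / GTT Val — nonsynonymous.
Codon 3: TTT Phe / TTC Phe — synonymous.
Codon 4: CTG Leu / CTG Leu — identical.
Codon 5: CAC His / CAT His — synonymous.
Codon 6: CGG Arg / AGG Arg — synonymous.
Codon 7: ATG Met / ATA Ile — nonsynonymous.
Synonymous differences: 3.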